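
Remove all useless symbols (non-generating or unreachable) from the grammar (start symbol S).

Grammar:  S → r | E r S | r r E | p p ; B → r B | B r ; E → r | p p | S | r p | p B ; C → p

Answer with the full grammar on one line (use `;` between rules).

S → r | E r S | r r E | p p; E → r | p p | S | r p

Generating nonterminals: {C, E, S}.
Reachable from S after that: {E, S}.
Removed useless symbols: {B, C} and every production mentioning them.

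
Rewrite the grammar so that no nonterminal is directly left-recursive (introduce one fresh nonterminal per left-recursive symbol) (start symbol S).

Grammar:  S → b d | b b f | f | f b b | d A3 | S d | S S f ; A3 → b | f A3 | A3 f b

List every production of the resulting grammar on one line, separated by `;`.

Directly left-recursive nonterminals: S, A3.
For S: α = {d, S f}, β = {b d, b b f, f, f b b, d A3}. Rewrite as S → β S' and S' → α S' | ε.
For A3: α = {f b}, β = {b, f A3}. Rewrite as A3 → β A3' and A3' → α A3' | ε.

S → b d S' | b b f S' | f S' | f b b S' | d A3 S'; A3 → b A3' | f A3 A3'; S' → d S' | S f S' | ε; A3' → f b A3' | ε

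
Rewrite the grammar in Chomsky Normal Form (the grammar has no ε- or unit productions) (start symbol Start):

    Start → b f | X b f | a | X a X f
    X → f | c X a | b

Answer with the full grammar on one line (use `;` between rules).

Start → X1 X2 | X Y1 | a | X Y2; X → f | X4 Y4 | b; X1 → b; X2 → f; X3 → a; X4 → c; Y1 → X1 X2; Y2 → X3 Y3; Y3 → X X2; Y4 → X X3

Introduce a nonterminal for each terminal appearing in a rule of length ≥ 2: X1 → b, X2 → f, X3 → a, X4 → c.
Binarize each right-hand side of length ≥ 3 by chaining fresh nonterminals (Y1, Y2, …): affected rules were Start → X X1 X2; Start → X X3 X X2; X → X4 X X3.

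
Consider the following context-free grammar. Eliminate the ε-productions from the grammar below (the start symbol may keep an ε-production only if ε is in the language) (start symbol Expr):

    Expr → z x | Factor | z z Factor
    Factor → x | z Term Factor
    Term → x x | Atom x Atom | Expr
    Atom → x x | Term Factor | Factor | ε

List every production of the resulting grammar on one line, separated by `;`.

Expr → z x | Factor | z z Factor; Factor → x | z Term Factor; Term → x x | Atom x Atom | Atom x | x Atom | x | Expr; Atom → x x | Term Factor | Factor

Nullable nonterminals: {Atom}.
ε ∉ L(G), so no ε-production is kept.
For each production, add variants omitting each subset of nullable occurrences: Term → Atom x Atom gives Atom x Atom | Atom x | x Atom | x.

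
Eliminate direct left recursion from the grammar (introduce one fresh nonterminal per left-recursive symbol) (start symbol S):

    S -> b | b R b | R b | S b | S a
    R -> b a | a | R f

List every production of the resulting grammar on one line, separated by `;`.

Left recursion appears on S, R.
For S: α = {b, a}, β = {b, b R b, R b}. Rewrite as S → β S' and S' → α S' | ε.
For R: α = {f}, β = {b a, a}. Rewrite as R → β R' and R' → α R' | ε.

S -> b S' | b R b S' | R b S'; R -> b a R' | a R'; S' -> b S' | a S' | ε; R' -> f R' | ε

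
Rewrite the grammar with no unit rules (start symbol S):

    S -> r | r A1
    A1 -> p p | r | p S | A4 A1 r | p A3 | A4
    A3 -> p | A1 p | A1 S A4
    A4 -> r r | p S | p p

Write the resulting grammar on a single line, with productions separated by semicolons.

S -> r | r A1; A1 -> r r | p S | p p | r | A4 A1 r | p A3; A3 -> p | A1 p | A1 S A4; A4 -> r r | p S | p p

Unit pairs: A1 ⇒* {A4}.
For every A with A ⇒* B via unit rules, add B's non-unit alternatives to A; then delete every rule of the form X → Y.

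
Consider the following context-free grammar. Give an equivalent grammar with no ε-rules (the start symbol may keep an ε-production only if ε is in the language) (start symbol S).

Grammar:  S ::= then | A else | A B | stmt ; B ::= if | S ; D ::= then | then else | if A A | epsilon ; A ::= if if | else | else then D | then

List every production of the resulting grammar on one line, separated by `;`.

S ::= then | A else | A B | stmt; B ::= if | S; D ::= then | then else | if A A; A ::= if if | else | else then D | else then | then

The nullable symbols are {D}.
ε ∉ L(G), so no ε-production is kept.
Add the nullable-subset variants: A → else then D gives else then D | else then.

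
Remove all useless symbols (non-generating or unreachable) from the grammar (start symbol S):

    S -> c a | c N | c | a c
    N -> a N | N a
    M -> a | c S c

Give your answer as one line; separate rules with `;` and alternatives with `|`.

Generating nonterminals: {M, S}.
Reachable from S after that: {S}.
Removed useless symbols: {M, N} and every production mentioning them.

S -> c a | c | a c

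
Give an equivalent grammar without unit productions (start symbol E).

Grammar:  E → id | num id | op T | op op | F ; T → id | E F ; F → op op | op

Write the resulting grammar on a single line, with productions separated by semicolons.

Unit pairs: E ⇒* {F}.
For each unit pair (A, B), copy every non-unit production of B to A, then drop all unit productions.

E → id | num id | op T | op op | op; T → id | E F; F → op op | op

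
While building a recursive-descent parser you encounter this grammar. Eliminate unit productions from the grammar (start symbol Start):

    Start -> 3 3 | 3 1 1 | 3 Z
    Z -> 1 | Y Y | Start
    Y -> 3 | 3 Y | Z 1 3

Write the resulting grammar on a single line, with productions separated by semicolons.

Unit pairs: Z ⇒* {Start}.
For every A with A ⇒* B via unit rules, add B's non-unit alternatives to A; then delete every rule of the form X → Y.

Start -> 3 3 | 3 1 1 | 3 Z; Z -> 1 | Y Y | 3 3 | 3 1 1 | 3 Z; Y -> 3 | 3 Y | Z 1 3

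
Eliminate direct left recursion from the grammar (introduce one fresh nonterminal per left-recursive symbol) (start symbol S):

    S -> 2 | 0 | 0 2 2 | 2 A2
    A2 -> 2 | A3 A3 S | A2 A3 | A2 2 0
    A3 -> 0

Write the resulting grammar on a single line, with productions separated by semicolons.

Left recursion appears on A2.
For A2: α = {A3, 2 0}, β = {2, A3 A3 S}. Rewrite as A2 → β A2' and A2' → α A2' | ε.

S -> 2 | 0 | 0 2 2 | 2 A2; A2 -> 2 A2' | A3 A3 S A2'; A3 -> 0; A2' -> A3 A2' | 2 0 A2' | eps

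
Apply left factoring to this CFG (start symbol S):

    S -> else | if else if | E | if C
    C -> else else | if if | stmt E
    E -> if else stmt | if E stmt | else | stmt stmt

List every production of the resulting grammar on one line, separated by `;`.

S has alternatives sharing prefix 'if': factor to S → if S' with S' → else if | C.
E has alternatives sharing prefix 'if': factor to E → if E' with E' → else stmt | E stmt.

S -> else | E | if S'; C -> else else | if if | stmt E; E -> else | stmt stmt | if E'; S' -> else if | C; E' -> else stmt | E stmt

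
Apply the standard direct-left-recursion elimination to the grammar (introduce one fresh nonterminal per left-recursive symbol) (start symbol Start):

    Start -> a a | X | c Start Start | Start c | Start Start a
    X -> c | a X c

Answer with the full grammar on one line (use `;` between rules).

Start -> a a Start1 | X Start1 | c Start Start Start1; X -> c | a X c; Start1 -> c Start1 | Start a Start1 | eps

Start is directly left-recursive.
For Start: α = {c, Start a}, β = {a a, X, c Start Start}. Rewrite as Start → β Start1 and Start1 → α Start1 | ε.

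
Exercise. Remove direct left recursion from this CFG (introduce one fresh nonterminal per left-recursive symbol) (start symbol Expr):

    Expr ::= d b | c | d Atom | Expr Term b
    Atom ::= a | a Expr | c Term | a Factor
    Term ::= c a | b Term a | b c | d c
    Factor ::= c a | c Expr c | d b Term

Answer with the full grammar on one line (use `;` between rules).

Expr ::= d b Expr1 | c Expr1 | d Atom Expr1; Atom ::= a | a Expr | c Term | a Factor; Term ::= c a | b Term a | b c | d c; Factor ::= c a | c Expr c | d b Term; Expr1 ::= Term b Expr1 | eps

Directly left-recursive nonterminal: Expr.
For Expr: α = {Term b}, β = {d b, c, d Atom}. Rewrite as Expr → β Expr1 and Expr1 → α Expr1 | ε.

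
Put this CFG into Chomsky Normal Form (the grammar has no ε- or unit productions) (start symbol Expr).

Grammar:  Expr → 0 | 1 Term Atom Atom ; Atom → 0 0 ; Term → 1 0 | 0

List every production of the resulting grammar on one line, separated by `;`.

Introduce a nonterminal for each terminal appearing in a rule of length ≥ 2: X1 → 1, X2 → 0.
Binarize each right-hand side of length ≥ 3 by chaining fresh nonterminals (Y1, Y2, …): affected rules were Expr → X1 Term Atom Atom.

Expr → 0 | X1 Y1; Atom → X2 X2; Term → X1 X2 | 0; X1 → 1; X2 → 0; Y1 → Term Y2; Y2 → Atom Atom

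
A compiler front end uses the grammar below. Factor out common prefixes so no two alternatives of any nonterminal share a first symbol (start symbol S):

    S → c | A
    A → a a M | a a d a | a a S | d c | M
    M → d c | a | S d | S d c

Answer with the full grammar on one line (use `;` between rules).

S → c | A; A → d c | M | a a A'; M → d c | a | S d M'; A' → M | d a | S; M' → ε | c

A has alternatives sharing prefix 'a a': factor to A → a a A' with A' → M | d a | S.
M has alternatives sharing prefix 'S d': factor to M → S d M' with M' → ε | c.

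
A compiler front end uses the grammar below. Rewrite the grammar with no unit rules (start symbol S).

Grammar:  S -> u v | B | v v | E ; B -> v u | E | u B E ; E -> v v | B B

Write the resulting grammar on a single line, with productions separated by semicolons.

S -> v u | u B E | v v | B B | u v; B -> v u | u B E | v v | B B; E -> v v | B B

Unit pairs: B ⇒* {E}; S ⇒* {B, E}.
For every A with A ⇒* B via unit rules, add B's non-unit alternatives to A; then delete every rule of the form X → Y.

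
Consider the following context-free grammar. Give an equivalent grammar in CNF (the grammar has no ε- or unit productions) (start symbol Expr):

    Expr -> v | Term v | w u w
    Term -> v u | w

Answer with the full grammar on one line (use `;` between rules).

Introduce a nonterminal for each terminal appearing in a rule of length ≥ 2: X1 → v, X2 → w, X3 → u.
Binarize each right-hand side of length ≥ 3 by chaining fresh nonterminals (Y1, Y2, …): affected rules were Expr → X2 X3 X2.

Expr -> v | Term X1 | X2 Y1; Term -> X1 X3 | w; X1 -> v; X2 -> w; X3 -> u; Y1 -> X3 X2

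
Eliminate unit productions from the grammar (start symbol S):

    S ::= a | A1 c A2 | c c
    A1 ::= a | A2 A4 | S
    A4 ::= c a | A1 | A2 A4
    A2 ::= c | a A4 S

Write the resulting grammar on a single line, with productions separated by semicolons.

S ::= a | A1 c A2 | c c; A1 ::= a | A2 A4 | A1 c A2 | c c; A4 ::= c a | A2 A4 | a | A1 c A2 | c c; A2 ::= c | a A4 S

Unit pairs: A1 ⇒* {S}; A4 ⇒* {A1, S}.
For each unit pair (A, B), copy every non-unit production of B to A, then drop all unit productions.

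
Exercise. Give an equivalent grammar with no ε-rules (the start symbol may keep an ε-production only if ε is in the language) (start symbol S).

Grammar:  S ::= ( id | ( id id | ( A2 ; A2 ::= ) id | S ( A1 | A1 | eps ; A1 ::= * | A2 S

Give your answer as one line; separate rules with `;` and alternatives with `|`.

Nullable nonterminals: {A2}.
ε ∉ L(G), so no ε-production is kept.
Add the nullable-subset variants: S → ( A2 gives ( A2 | (. A1 → A2 S gives A2 S | S.

S ::= ( id | ( id id | ( A2 | (; A2 ::= ) id | S ( A1 | A1; A1 ::= * | A2 S | S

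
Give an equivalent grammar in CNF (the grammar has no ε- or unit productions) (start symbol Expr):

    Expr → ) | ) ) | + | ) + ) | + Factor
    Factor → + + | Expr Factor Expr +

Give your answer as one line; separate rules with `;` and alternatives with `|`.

Introduce a nonterminal for each terminal appearing in a rule of length ≥ 2: X1 → ), X2 → +.
Binarize each right-hand side of length ≥ 3 by chaining fresh nonterminals (Y1, Y2, …): affected rules were Expr → X1 X2 X1; Factor → Expr Factor Expr X2.

Expr → ) | X1 X1 | + | X1 Y1 | X2 Factor; Factor → X2 X2 | Expr Y2; X1 → ); X2 → +; Y1 → X2 X1; Y2 → Factor Y3; Y3 → Expr X2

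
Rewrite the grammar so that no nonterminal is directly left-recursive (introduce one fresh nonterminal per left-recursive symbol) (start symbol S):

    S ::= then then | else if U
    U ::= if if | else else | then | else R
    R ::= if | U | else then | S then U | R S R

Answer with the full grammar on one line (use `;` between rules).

R is directly left-recursive.
For R: α = {S R}, β = {if, U, else then, S then U}. Rewrite as R → β R' and R' → α R' | ε.

S ::= then then | else if U; U ::= if if | else else | then | else R; R ::= if R' | U R' | else then R' | S then U R'; R' ::= S R R' | epsilon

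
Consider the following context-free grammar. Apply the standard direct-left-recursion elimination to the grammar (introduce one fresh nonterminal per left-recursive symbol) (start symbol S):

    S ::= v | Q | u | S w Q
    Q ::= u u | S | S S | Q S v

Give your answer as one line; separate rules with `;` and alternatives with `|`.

S, Q are directly left-recursive.
For S: α = {w Q}, β = {v, Q, u}. Rewrite as S → β S' and S' → α S' | ε.
For Q: α = {S v}, β = {u u, S, S S}. Rewrite as Q → β Q' and Q' → α Q' | ε.

S ::= v S' | Q S' | u S'; Q ::= u u Q' | S Q' | S S Q'; S' ::= w Q S' | ε; Q' ::= S v Q' | ε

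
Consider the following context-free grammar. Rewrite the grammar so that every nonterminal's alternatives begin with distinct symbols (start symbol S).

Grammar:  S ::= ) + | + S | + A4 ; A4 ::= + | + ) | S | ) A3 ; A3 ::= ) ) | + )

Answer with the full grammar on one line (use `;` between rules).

S has alternatives sharing prefix '+': factor to S → + S' with S' → S | A4.
A4 has alternatives sharing prefix '+': factor to A4 → + A4' with A4' → ε | ).

S ::= ) + | + S'; A4 ::= S | ) A3 | + A4'; A3 ::= ) ) | + ); S' ::= S | A4; A4' ::= ε | )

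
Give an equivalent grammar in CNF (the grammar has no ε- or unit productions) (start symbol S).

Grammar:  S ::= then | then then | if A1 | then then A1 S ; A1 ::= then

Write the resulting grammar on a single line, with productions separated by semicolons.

S ::= then | X1 X1 | X2 A1 | X1 Y1; A1 ::= then; X1 ::= then; X2 ::= if; Y1 ::= X1 Y2; Y2 ::= A1 S

Introduce a nonterminal for each terminal appearing in a rule of length ≥ 2: X1 → then, X2 → if.
Binarize each right-hand side of length ≥ 3 by chaining fresh nonterminals (Y1, Y2, …): affected rules were S → X1 X1 A1 S.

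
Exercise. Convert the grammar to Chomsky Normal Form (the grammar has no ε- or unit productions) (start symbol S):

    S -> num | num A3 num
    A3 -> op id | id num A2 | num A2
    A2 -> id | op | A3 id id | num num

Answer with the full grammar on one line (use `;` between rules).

S -> num | X1 Y1; A3 -> X2 X3 | X3 Y2 | X1 A2; A2 -> id | op | A3 Y3 | X1 X1; X1 -> num; X2 -> op; X3 -> id; Y1 -> A3 X1; Y2 -> X1 A2; Y3 -> X3 X3

Introduce a nonterminal for each terminal appearing in a rule of length ≥ 2: X1 → num, X2 → op, X3 → id.
Binarize each right-hand side of length ≥ 3 by chaining fresh nonterminals (Y1, Y2, …): affected rules were S → X1 A3 X1; A3 → X3 X1 A2; A2 → A3 X3 X3.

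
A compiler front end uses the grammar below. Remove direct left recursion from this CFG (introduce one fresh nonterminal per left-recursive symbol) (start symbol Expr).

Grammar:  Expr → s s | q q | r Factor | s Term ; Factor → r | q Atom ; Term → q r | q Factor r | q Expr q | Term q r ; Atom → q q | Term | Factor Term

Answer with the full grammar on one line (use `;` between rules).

Term is directly left-recursive.
For Term: α = {q r}, β = {q r, q Factor r, q Expr q}. Rewrite as Term → β Term1 and Term1 → α Term1 | ε.

Expr → s s | q q | r Factor | s Term; Factor → r | q Atom; Term → q r Term1 | q Factor r Term1 | q Expr q Term1; Atom → q q | Term | Factor Term; Term1 → q r Term1 | epsilon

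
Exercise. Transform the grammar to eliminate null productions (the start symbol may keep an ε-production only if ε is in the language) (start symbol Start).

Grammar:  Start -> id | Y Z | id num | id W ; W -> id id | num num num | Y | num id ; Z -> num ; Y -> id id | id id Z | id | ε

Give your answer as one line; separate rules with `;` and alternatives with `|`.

Start -> id | Y Z | Z | id num | id W; W -> id id | num num num | Y | num id; Z -> num; Y -> id id | id id Z | id

Nullable nonterminals: {W, Y}.
ε ∉ L(G), so no ε-production is kept.
Add the nullable-subset variants: Start → Y Z gives Y Z | Z.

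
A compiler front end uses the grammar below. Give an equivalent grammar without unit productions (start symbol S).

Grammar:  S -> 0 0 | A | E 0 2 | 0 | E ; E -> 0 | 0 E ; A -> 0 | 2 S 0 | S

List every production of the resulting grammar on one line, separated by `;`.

S -> 0 | 0 E | 0 0 | E 0 2 | 2 S 0; E -> 0 | 0 E; A -> 0 | 0 E | 0 0 | E 0 2 | 2 S 0

Unit pairs: A ⇒* {E, S}; S ⇒* {A, E}.
For each unit pair (A, B), copy every non-unit production of B to A, then drop all unit productions.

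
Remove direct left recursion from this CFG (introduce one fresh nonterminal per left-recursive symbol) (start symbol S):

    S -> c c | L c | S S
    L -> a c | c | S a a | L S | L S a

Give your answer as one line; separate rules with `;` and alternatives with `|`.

S -> c c S' | L c S'; L -> a c L' | c L' | S a a L'; S' -> S S' | ε; L' -> S L' | S a L' | ε

Directly left-recursive nonterminals: S, L.
For S: α = {S}, β = {c c, L c}. Rewrite as S → β S' and S' → α S' | ε.
For L: α = {S, S a}, β = {a c, c, S a a}. Rewrite as L → β L' and L' → α L' | ε.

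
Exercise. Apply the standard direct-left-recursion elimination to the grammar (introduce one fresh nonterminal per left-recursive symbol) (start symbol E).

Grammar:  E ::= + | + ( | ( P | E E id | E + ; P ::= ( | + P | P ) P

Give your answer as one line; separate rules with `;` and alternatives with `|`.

E ::= + E' | + ( E' | ( P E'; P ::= ( P' | + P P'; E' ::= E id E' | + E' | ε; P' ::= ) P P' | ε

Left recursion appears on E, P.
For E: α = {E id, +}, β = {+, + (, ( P}. Rewrite as E → β E' and E' → α E' | ε.
For P: α = {) P}, β = {(, + P}. Rewrite as P → β P' and P' → α P' | ε.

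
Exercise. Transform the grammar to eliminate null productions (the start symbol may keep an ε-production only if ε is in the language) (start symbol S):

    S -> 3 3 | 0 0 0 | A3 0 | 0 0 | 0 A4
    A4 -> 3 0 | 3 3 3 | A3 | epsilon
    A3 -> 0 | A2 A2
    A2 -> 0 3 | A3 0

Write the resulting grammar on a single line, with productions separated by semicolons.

S -> 3 3 | 0 0 0 | A3 0 | 0 0 | 0 A4 | 0; A4 -> 3 0 | 3 3 3 | A3; A3 -> 0 | A2 A2; A2 -> 0 3 | A3 0

The nullable symbols are {A4}.
ε ∉ L(G), so no ε-production is kept.
Expand every rule over subsets of its nullable positions: S → 0 A4 gives 0 A4 | 0.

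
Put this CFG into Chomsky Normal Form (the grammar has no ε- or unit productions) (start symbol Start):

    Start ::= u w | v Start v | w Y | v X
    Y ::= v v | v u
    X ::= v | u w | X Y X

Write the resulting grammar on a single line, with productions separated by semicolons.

Introduce a nonterminal for each terminal appearing in a rule of length ≥ 2: X1 → u, X2 → w, X3 → v.
Binarize each right-hand side of length ≥ 3 by chaining fresh nonterminals (Y1, Y2, …): affected rules were Start → X3 Start X3; X → X Y X.

Start ::= X1 X2 | X3 Y1 | X2 Y | X3 X; Y ::= X3 X3 | X3 X1; X ::= v | X1 X2 | X Y2; X1 ::= u; X2 ::= w; X3 ::= v; Y1 ::= Start X3; Y2 ::= Y X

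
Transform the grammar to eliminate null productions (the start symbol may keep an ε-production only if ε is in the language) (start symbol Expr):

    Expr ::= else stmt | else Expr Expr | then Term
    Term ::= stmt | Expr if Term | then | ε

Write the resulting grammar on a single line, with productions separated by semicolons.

Nullable set = {Term}.
ε ∉ L(G), so no ε-production is kept.
Add the nullable-subset variants: Expr → then Term gives then Term | then. Term → Expr if Term gives Expr if Term | Expr if.

Expr ::= else stmt | else Expr Expr | then Term | then; Term ::= stmt | Expr if Term | Expr if | then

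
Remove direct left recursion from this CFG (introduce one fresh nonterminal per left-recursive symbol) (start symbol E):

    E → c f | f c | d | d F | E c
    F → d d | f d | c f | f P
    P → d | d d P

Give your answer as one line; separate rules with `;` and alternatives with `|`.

Directly left-recursive nonterminal: E.
For E: α = {c}, β = {c f, f c, d, d F}. Rewrite as E → β E' and E' → α E' | ε.

E → c f E' | f c E' | d E' | d F E'; F → d d | f d | c f | f P; P → d | d d P; E' → c E' | ε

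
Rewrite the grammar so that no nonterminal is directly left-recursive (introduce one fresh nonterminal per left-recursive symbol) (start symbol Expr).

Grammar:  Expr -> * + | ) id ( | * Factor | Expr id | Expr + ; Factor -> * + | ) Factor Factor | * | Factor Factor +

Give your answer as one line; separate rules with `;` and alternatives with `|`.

Directly left-recursive nonterminals: Expr, Factor.
For Expr: α = {id, +}, β = {* +, ) id (, * Factor}. Rewrite as Expr → β Expr1 and Expr1 → α Expr1 | ε.
For Factor: α = {Factor +}, β = {* +, ) Factor Factor, *}. Rewrite as Factor → β Factor1 and Factor1 → α Factor1 | ε.

Expr -> * + Expr1 | ) id ( Expr1 | * Factor Expr1; Factor -> * + Factor1 | ) Factor Factor Factor1 | * Factor1; Expr1 -> id Expr1 | + Expr1 | ε; Factor1 -> Factor + Factor1 | ε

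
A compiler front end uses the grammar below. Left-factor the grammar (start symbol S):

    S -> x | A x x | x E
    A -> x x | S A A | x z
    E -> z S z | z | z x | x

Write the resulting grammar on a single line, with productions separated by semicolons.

S has alternatives sharing prefix 'x': factor to S → x S' with S' → ε | E.
A has alternatives sharing prefix 'x': factor to A → x A' with A' → x | z.
E has alternatives sharing prefix 'z': factor to E → z E' with E' → S z | ε | x.

S -> A x x | x S'; A -> S A A | x A'; E -> x | z E'; S' -> ε | E; A' -> x | z; E' -> S z | ε | x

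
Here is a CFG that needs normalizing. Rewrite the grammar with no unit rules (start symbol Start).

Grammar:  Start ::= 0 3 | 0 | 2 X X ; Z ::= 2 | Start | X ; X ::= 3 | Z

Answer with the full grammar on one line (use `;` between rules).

Start ::= 0 3 | 0 | 2 X X; Z ::= 2 | 0 3 | 0 | 2 X X | 3; X ::= 2 | 0 3 | 0 | 2 X X | 3

Unit pairs: X ⇒* {Start, Z}; Z ⇒* {Start, X}.
Replace each nonterminal's rules with the union of the non-unit rules of every nonterminal it unit-derives.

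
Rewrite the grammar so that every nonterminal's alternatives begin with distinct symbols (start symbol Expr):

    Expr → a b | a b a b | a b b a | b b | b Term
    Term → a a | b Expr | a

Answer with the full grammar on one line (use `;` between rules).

Expr has alternatives sharing prefix 'a b': factor to Expr → a b Expr1 with Expr1 → ε | a b | b a.
Expr has alternatives sharing prefix 'b': factor to Expr → b Expr2 with Expr2 → b | Term.
Term has alternatives sharing prefix 'a': factor to Term → a Term1 with Term1 → a | ε.

Expr → a b Expr1 | b Expr2; Term → b Expr | a Term1; Expr1 → ε | a b | b a; Expr2 → b | Term; Term1 → a | ε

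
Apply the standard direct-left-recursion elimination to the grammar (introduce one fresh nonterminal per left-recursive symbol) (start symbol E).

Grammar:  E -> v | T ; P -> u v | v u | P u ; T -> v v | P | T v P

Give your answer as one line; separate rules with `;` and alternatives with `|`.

Left recursion appears on P, T.
For P: α = {u}, β = {u v, v u}. Rewrite as P → β P' and P' → α P' | ε.
For T: α = {v P}, β = {v v, P}. Rewrite as T → β T' and T' → α T' | ε.

E -> v | T; P -> u v P' | v u P'; T -> v v T' | P T'; P' -> u P' | ε; T' -> v P T' | ε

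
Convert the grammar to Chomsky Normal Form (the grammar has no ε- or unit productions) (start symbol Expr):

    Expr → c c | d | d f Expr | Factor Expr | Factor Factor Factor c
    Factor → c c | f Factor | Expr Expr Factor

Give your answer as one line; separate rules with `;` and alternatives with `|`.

Introduce a nonterminal for each terminal appearing in a rule of length ≥ 2: X1 → c, X2 → d, X3 → f.
Binarize each right-hand side of length ≥ 3 by chaining fresh nonterminals (Y1, Y2, …): affected rules were Expr → X2 X3 Expr; Expr → Factor Factor Factor X1; Factor → Expr Expr Factor.

Expr → X1 X1 | d | X2 Y1 | Factor Expr | Factor Y2; Factor → X1 X1 | X3 Factor | Expr Y4; X1 → c; X2 → d; X3 → f; Y1 → X3 Expr; Y2 → Factor Y3; Y3 → Factor X1; Y4 → Expr Factor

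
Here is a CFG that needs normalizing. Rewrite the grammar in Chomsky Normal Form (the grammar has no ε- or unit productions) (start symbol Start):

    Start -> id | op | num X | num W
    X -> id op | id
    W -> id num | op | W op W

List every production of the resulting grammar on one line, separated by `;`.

Start -> id | op | X1 X | X1 W; X -> X2 X3 | id; W -> X2 X1 | op | W Y1; X1 -> num; X2 -> id; X3 -> op; Y1 -> X3 W

Introduce a nonterminal for each terminal appearing in a rule of length ≥ 2: X1 → num, X2 → id, X3 → op.
Binarize each right-hand side of length ≥ 3 by chaining fresh nonterminals (Y1, Y2, …): affected rules were W → W X3 W.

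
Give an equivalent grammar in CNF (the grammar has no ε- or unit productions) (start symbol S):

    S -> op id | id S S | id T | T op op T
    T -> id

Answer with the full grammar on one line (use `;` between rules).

S -> X1 X2 | X2 Y1 | X2 T | T Y2; T -> id; X1 -> op; X2 -> id; Y1 -> S S; Y2 -> X1 Y3; Y3 -> X1 T

Introduce a nonterminal for each terminal appearing in a rule of length ≥ 2: X1 → op, X2 → id.
Binarize each right-hand side of length ≥ 3 by chaining fresh nonterminals (Y1, Y2, …): affected rules were S → X2 S S; S → T X1 X1 T.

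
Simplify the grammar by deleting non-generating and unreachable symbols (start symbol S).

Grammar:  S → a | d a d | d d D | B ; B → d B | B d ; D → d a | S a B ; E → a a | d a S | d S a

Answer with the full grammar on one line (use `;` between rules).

S → a | d a d | d d D; D → d a

Generating nonterminals: {D, E, S}.
Reachable from S after that: {D, S}.
Removed useless symbols: {B, E} and every production mentioning them.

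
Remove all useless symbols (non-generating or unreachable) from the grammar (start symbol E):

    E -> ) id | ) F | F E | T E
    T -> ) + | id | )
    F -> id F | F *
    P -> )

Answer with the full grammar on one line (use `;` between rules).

Generating nonterminals: {E, P, T}.
Reachable from E after that: {E, T}.
Removed useless symbols: {F, P} and every production mentioning them.

E -> ) id | T E; T -> ) + | id | )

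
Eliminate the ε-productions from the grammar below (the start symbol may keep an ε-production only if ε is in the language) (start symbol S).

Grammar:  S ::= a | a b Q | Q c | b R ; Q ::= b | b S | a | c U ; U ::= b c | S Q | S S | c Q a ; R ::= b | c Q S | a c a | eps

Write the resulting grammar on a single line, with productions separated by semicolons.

Nullable nonterminals: {R}.
ε ∉ L(G), so no ε-production is kept.
For each production, add variants omitting each subset of nullable occurrences: S → b R gives b R | b.

S ::= a | a b Q | Q c | b R | b; Q ::= b | b S | a | c U; U ::= b c | S Q | S S | c Q a; R ::= b | c Q S | a c a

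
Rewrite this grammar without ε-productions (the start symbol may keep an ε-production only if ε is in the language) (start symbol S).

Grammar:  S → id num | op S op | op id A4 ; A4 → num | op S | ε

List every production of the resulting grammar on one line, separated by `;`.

Nullable set = {A4}.
ε ∉ L(G), so no ε-production is kept.
For each production, add variants omitting each subset of nullable occurrences: S → op id A4 gives op id A4 | op id.

S → id num | op S op | op id A4 | op id; A4 → num | op S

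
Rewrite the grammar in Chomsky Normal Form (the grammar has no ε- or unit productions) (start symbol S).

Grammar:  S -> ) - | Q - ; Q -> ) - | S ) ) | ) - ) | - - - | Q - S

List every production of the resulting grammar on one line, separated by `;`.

S -> X1 X2 | Q X2; Q -> X1 X2 | S Y1 | X1 Y2 | X2 Y3 | Q Y4; X1 -> ); X2 -> -; Y1 -> X1 X1; Y2 -> X2 X1; Y3 -> X2 X2; Y4 -> X2 S

Introduce a nonterminal for each terminal appearing in a rule of length ≥ 2: X1 → ), X2 → -.
Binarize each right-hand side of length ≥ 3 by chaining fresh nonterminals (Y1, Y2, …): affected rules were Q → S X1 X1; Q → X1 X2 X1; Q → X2 X2 X2; Q → Q X2 S.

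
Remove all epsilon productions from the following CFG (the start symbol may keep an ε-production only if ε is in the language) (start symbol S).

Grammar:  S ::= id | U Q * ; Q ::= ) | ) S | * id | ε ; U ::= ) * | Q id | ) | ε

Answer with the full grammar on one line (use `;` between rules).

Nullable set = {Q, U}.
ε ∉ L(G), so no ε-production is kept.
For each production, add variants omitting each subset of nullable occurrences: S → U Q * gives U Q * | U * | Q * | *. U → Q id gives Q id | id.

S ::= id | U Q * | U * | Q * | *; Q ::= ) | ) S | * id; U ::= ) * | Q id | id | )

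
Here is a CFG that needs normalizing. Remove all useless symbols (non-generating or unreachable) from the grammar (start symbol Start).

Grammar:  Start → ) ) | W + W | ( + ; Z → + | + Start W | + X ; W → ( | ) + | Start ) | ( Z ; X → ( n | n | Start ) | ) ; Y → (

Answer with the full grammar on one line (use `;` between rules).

Generating nonterminals: {Start, W, X, Y, Z}.
Reachable from Start after that: {Start, W, X, Z}.
Removed useless symbols: {Y} and every production mentioning them.

Start → ) ) | W + W | ( +; Z → + | + Start W | + X; W → ( | ) + | Start ) | ( Z; X → ( n | n | Start ) | )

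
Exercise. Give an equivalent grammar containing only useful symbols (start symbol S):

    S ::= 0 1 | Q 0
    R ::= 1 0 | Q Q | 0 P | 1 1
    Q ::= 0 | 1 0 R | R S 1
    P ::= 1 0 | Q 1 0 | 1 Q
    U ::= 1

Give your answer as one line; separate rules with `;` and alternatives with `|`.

Generating nonterminals: {P, Q, R, S, U}.
Reachable from S after that: {P, Q, R, S}.
Removed useless symbols: {U} and every production mentioning them.

S ::= 0 1 | Q 0; R ::= 1 0 | Q Q | 0 P | 1 1; Q ::= 0 | 1 0 R | R S 1; P ::= 1 0 | Q 1 0 | 1 Q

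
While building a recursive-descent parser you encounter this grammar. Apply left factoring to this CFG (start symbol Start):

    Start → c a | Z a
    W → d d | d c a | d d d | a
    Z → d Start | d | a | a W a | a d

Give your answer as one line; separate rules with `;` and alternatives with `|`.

W has alternatives sharing prefix 'd': factor to W → d W1 with W1 → d | c a | d d.
Z has alternatives sharing prefix 'a': factor to Z → a Z1 with Z1 → ε | W a | d.
Z has alternatives sharing prefix 'd': factor to Z → d Z2 with Z2 → Start | ε.
W1 has alternatives sharing prefix 'd': factor to W1 → d W11 with W11 → ε | d.

Start → c a | Z a; W → a | d W1; Z → a Z1 | d Z2; W1 → c a | d W11; Z1 → ε | W a | d; Z2 → Start | ε; W11 → ε | d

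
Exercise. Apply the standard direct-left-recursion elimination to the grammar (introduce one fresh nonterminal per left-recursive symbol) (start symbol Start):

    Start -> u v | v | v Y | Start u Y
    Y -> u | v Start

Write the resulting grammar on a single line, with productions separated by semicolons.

Start is directly left-recursive.
For Start: α = {u Y}, β = {u v, v, v Y}. Rewrite as Start → β Start1 and Start1 → α Start1 | ε.

Start -> u v Start1 | v Start1 | v Y Start1; Y -> u | v Start; Start1 -> u Y Start1 | epsilon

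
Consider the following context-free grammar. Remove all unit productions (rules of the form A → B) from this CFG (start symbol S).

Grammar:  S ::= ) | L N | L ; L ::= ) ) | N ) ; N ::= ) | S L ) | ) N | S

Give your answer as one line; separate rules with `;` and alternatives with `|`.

S ::= ) ) | N ) | ) | L N; L ::= ) ) | N ); N ::= ) ) | N ) | ) | L N | S L ) | ) N

Unit pairs: N ⇒* {L, S}; S ⇒* {L}.
For each unit pair (A, B), copy every non-unit production of B to A, then drop all unit productions.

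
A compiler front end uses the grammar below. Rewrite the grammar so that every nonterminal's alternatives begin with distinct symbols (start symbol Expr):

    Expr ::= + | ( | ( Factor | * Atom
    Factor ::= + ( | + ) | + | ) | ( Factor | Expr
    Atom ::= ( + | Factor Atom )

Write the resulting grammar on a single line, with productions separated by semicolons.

Expr has alternatives sharing prefix '(': factor to Expr → ( Expr1 with Expr1 → ε | Factor.
Factor has alternatives sharing prefix '+': factor to Factor → + Factor1 with Factor1 → ( | ) | ε.

Expr ::= + | * Atom | ( Expr1; Factor ::= ) | ( Factor | Expr | + Factor1; Atom ::= ( + | Factor Atom ); Expr1 ::= ε | Factor; Factor1 ::= ( | ) | ε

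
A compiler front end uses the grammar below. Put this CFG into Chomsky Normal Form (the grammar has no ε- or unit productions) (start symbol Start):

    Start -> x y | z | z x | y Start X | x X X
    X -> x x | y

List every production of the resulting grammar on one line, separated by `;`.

Introduce a nonterminal for each terminal appearing in a rule of length ≥ 2: X1 → x, X2 → y, X3 → z.
Binarize each right-hand side of length ≥ 3 by chaining fresh nonterminals (Y1, Y2, …): affected rules were Start → X2 Start X; Start → X1 X X.

Start -> X1 X2 | z | X3 X1 | X2 Y1 | X1 Y2; X -> X1 X1 | y; X1 -> x; X2 -> y; X3 -> z; Y1 -> Start X; Y2 -> X X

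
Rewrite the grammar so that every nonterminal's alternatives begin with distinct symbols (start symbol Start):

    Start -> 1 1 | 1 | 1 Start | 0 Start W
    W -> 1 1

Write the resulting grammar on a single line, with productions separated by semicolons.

Start has alternatives sharing prefix '1': factor to Start → 1 Start1 with Start1 → 1 | ε | Start.

Start -> 0 Start W | 1 Start1; W -> 1 1; Start1 -> 1 | ε | Start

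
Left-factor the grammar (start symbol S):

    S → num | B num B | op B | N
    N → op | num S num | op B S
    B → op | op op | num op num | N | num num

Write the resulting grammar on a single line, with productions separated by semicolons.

N has alternatives sharing prefix 'op': factor to N → op N' with N' → ε | B S.
B has alternatives sharing prefix 'op': factor to B → op B' with B' → ε | op.
B has alternatives sharing prefix 'num': factor to B → num B'' with B'' → op num | num.

S → num | B num B | op B | N; N → num S num | op N'; B → N | op B' | num B''; N' → eps | B S; B' → eps | op; B'' → op num | num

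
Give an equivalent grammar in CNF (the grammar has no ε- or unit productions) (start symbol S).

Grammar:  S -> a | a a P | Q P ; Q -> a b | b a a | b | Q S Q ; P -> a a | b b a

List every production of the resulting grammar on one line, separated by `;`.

S -> a | X1 Y1 | Q P; Q -> X1 X2 | X2 Y2 | b | Q Y3; P -> X1 X1 | X2 Y4; X1 -> a; X2 -> b; Y1 -> X1 P; Y2 -> X1 X1; Y3 -> S Q; Y4 -> X2 X1

Introduce a nonterminal for each terminal appearing in a rule of length ≥ 2: X1 → a, X2 → b.
Binarize each right-hand side of length ≥ 3 by chaining fresh nonterminals (Y1, Y2, …): affected rules were S → X1 X1 P; Q → X2 X1 X1; Q → Q S Q; P → X2 X2 X1.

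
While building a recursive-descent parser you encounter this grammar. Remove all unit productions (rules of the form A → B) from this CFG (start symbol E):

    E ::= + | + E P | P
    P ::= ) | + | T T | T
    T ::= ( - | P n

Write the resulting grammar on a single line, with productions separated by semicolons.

E ::= + | + E P | ) | T T | ( - | P n; P ::= ) | + | T T | ( - | P n; T ::= ( - | P n

Unit pairs: E ⇒* {P, T}; P ⇒* {T}.
For every A with A ⇒* B via unit rules, add B's non-unit alternatives to A; then delete every rule of the form X → Y.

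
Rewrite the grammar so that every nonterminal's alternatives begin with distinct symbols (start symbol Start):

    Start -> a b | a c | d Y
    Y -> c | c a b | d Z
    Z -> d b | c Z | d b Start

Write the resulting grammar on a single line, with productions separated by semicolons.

Start -> d Y | a Start1; Y -> d Z | c Y1; Z -> c Z | d b Z1; Start1 -> b | c; Y1 -> epsilon | a b; Z1 -> epsilon | Start

Start has alternatives sharing prefix 'a': factor to Start → a Start1 with Start1 → b | c.
Y has alternatives sharing prefix 'c': factor to Y → c Y1 with Y1 → ε | a b.
Z has alternatives sharing prefix 'd b': factor to Z → d b Z1 with Z1 → ε | Start.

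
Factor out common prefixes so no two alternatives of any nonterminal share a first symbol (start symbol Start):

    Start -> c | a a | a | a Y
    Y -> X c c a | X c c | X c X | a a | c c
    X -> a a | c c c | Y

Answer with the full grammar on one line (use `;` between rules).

Start has alternatives sharing prefix 'a': factor to Start → a Start1 with Start1 → a | ε | Y.
Y has alternatives sharing prefix 'X c': factor to Y → X c Y1 with Y1 → c a | c | X.
Y1 has alternatives sharing prefix 'c': factor to Y1 → c Y11 with Y11 → a | ε.

Start -> c | a Start1; Y -> a a | c c | X c Y1; X -> a a | c c c | Y; Start1 -> a | ε | Y; Y1 -> X | c Y11; Y11 -> a | ε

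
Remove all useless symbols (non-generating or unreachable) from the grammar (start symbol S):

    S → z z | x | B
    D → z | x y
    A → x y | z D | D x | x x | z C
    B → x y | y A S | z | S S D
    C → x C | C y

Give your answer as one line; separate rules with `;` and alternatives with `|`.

S → z z | x | B; D → z | x y; A → x y | z D | D x | x x; B → x y | y A S | z | S S D

Generating nonterminals: {A, B, D, S}.
Reachable from S after that: {A, B, D, S}.
Removed useless symbols: {C} and every production mentioning them.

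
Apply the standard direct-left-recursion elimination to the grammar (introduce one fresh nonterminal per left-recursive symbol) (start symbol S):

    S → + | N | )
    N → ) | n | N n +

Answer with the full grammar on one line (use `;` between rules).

S → + | N | ); N → ) N' | n N'; N' → n + N' | ε

N is directly left-recursive.
For N: α = {n +}, β = {), n}. Rewrite as N → β N' and N' → α N' | ε.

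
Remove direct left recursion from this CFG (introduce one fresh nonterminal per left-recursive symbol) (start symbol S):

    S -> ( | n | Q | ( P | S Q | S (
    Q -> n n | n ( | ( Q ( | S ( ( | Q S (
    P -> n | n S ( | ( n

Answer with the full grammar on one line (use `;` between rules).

S, Q are directly left-recursive.
For S: α = {Q, (}, β = {(, n, Q, ( P}. Rewrite as S → β S' and S' → α S' | ε.
For Q: α = {S (}, β = {n n, n (, ( Q (, S ( (}. Rewrite as Q → β Q' and Q' → α Q' | ε.

S -> ( S' | n S' | Q S' | ( P S'; Q -> n n Q' | n ( Q' | ( Q ( Q' | S ( ( Q'; P -> n | n S ( | ( n; S' -> Q S' | ( S' | epsilon; Q' -> S ( Q' | epsilon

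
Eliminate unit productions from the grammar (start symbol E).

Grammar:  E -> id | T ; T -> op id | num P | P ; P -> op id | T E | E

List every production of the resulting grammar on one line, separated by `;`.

E -> id | op id | T E | num P; T -> id | op id | T E | num P; P -> id | op id | T E | num P

Unit pairs: E ⇒* {P, T}; P ⇒* {E, T}; T ⇒* {E, P}.
Replace each nonterminal's rules with the union of the non-unit rules of every nonterminal it unit-derives.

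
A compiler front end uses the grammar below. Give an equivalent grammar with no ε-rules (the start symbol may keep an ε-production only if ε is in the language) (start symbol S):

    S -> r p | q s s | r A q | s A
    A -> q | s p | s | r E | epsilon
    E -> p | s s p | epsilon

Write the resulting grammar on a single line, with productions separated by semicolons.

Nullable set = {A, E}.
ε ∉ L(G), so no ε-production is kept.
Expand every rule over subsets of its nullable positions: S → r A q gives r A q | r q. S → s A gives s A | s. A → r E gives r E | r.

S -> r p | q s s | r A q | r q | s A | s; A -> q | s p | s | r E | r; E -> p | s s p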